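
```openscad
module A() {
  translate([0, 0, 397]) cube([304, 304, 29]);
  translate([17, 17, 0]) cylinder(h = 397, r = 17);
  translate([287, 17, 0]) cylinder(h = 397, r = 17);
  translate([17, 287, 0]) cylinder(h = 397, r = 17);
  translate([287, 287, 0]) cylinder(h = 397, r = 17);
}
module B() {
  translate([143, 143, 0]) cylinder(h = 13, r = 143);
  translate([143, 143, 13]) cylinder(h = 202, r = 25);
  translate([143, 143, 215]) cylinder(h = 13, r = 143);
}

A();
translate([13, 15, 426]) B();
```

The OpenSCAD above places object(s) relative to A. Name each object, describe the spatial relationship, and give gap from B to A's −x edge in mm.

A is a stool. B is a spool. The spool is on top of the stool. The gap from the spool to the stool's −x edge is 13 mm.

The spool's min-x is at 13; the stool's min-x is 0; gap = 13 mm.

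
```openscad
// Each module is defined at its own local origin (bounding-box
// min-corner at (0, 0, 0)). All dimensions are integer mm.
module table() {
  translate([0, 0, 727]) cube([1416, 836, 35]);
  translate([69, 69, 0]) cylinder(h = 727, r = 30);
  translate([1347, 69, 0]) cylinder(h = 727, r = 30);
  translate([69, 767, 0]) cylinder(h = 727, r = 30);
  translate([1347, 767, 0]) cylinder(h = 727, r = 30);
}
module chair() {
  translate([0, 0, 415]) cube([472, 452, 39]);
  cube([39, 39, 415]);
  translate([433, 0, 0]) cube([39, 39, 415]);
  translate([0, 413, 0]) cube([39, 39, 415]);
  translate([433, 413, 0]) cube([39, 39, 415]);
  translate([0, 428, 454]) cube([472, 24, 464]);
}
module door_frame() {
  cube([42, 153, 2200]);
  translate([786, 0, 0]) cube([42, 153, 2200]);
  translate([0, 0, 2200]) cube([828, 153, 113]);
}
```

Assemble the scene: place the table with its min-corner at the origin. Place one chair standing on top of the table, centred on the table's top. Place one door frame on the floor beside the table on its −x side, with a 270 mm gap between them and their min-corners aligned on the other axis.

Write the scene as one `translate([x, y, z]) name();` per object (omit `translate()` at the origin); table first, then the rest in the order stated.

table();
translate([472, 192, 762]) chair();
translate([-1098, 0, 0]) door_frame();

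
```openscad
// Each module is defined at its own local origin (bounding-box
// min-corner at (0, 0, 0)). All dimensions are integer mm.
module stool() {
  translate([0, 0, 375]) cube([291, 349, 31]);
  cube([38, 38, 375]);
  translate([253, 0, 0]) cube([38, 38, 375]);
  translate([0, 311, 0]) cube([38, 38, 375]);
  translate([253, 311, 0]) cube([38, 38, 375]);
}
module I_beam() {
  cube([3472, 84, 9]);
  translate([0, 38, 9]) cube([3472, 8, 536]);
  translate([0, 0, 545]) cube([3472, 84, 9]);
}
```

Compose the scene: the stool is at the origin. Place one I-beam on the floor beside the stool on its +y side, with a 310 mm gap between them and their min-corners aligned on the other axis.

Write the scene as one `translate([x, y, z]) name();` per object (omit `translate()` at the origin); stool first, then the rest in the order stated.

stool();
translate([0, 659, 0]) I_beam();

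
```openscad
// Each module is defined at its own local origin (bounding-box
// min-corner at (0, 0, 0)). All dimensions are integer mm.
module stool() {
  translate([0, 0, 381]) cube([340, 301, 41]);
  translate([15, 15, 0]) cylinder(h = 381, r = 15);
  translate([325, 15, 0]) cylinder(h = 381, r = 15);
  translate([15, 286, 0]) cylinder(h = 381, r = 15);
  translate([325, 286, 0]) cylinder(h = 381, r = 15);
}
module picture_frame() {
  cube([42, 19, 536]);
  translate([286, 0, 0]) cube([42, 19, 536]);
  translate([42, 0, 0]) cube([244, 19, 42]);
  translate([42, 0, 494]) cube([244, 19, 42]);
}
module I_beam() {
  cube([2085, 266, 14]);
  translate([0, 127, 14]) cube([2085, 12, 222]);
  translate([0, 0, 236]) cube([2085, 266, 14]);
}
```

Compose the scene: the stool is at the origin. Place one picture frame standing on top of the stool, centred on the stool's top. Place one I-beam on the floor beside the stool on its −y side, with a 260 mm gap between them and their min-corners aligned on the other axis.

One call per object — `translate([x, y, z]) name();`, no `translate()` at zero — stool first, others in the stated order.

stool();
translate([6, 141, 422]) picture_frame();
translate([0, -526, 0]) I_beam();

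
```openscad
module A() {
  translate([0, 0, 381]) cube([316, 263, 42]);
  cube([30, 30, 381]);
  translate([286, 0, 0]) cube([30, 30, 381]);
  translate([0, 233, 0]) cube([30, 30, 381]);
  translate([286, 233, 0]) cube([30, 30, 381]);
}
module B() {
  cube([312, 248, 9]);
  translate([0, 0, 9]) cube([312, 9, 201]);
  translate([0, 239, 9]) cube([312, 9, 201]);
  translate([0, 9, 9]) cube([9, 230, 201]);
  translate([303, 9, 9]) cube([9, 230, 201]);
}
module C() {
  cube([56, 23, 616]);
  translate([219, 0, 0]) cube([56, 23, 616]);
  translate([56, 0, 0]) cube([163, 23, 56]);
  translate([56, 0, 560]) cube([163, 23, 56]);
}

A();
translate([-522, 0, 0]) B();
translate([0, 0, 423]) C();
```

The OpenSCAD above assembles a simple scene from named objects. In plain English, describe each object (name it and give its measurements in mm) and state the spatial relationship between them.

A is a simple wooden stool: a rectangular seat 316 mm (x) by 263 mm (y), 42 mm thick, top face at z = 423 mm, on four square legs, each 30×30 mm in cross-section. The legs rest on z = 0, each flush with a corner of the seat.

B is an open storage box with external size 312×248×210 mm and wall thickness 9 mm (the base is also 9 mm thick). The base covers the whole footprint; the four walls stand on the base, with the y-facing walls full-width and the x-facing walls fitting between their inner faces.

C is a rectangular picture frame lying in the x–z plane (depth along y). The opening is 163 mm wide (x) by 504 mm tall (z), surrounded by a border 56 mm wide on all four sides. The frame is 23 mm deep and is made of two full-height vertical stiles with two horizontal rails fitted between them.

The open box is on the floor beside the stool on its −x side. The picture frame is on top of the stool.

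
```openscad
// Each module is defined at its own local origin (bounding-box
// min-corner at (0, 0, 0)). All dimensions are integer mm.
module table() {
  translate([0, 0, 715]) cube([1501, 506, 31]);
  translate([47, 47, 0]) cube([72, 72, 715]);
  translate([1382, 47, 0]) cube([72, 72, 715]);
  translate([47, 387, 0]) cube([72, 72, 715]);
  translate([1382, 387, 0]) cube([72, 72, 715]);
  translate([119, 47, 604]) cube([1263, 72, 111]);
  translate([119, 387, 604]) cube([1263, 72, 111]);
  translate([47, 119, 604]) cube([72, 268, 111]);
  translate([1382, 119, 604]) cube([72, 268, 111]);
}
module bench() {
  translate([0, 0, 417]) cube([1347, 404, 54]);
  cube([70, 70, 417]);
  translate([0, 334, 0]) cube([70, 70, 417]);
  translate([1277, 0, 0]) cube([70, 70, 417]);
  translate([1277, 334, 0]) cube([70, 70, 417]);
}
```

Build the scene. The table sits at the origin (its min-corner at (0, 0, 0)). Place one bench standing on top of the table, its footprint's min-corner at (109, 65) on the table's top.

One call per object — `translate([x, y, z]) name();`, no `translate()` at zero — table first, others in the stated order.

table();
translate([109, 65, 746]) bench();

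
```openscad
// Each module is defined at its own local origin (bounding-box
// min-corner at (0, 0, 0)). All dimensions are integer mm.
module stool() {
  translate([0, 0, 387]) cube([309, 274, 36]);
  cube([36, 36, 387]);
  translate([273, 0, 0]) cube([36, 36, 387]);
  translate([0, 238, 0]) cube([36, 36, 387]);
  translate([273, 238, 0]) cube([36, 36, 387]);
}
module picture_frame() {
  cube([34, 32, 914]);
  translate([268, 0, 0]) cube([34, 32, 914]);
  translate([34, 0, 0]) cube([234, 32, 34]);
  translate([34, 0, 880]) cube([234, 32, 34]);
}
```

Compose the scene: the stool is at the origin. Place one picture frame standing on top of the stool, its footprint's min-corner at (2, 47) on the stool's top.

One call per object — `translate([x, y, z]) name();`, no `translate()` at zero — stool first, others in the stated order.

stool();
translate([2, 47, 423]) picture_frame();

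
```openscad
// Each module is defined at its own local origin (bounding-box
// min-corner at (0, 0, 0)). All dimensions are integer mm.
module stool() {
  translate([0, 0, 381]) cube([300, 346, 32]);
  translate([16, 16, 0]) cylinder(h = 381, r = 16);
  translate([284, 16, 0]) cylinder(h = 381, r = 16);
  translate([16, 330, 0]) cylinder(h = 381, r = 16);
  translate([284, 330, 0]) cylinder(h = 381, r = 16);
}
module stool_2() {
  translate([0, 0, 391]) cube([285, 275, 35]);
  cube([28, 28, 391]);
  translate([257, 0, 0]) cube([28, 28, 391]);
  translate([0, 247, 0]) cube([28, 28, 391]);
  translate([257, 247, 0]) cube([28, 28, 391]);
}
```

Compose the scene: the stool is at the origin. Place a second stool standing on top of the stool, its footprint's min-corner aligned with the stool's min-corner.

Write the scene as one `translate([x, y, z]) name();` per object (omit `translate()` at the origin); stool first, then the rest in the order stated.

stool();
translate([0, 0, 413]) stool_2();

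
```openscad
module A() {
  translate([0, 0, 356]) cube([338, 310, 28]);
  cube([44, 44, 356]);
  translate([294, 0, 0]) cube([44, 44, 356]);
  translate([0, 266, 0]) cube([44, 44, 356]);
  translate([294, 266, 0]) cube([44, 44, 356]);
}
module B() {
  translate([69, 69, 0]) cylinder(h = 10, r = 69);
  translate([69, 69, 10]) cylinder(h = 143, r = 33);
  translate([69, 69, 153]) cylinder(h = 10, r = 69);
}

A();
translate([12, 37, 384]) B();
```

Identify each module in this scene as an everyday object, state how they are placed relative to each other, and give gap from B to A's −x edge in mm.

A is a stool. B is a spool. The spool is on top of the stool. The gap from the spool to the stool's −x edge is 12 mm.

The spool's min-x is at 12; the stool's min-x is 0; gap = 12 mm.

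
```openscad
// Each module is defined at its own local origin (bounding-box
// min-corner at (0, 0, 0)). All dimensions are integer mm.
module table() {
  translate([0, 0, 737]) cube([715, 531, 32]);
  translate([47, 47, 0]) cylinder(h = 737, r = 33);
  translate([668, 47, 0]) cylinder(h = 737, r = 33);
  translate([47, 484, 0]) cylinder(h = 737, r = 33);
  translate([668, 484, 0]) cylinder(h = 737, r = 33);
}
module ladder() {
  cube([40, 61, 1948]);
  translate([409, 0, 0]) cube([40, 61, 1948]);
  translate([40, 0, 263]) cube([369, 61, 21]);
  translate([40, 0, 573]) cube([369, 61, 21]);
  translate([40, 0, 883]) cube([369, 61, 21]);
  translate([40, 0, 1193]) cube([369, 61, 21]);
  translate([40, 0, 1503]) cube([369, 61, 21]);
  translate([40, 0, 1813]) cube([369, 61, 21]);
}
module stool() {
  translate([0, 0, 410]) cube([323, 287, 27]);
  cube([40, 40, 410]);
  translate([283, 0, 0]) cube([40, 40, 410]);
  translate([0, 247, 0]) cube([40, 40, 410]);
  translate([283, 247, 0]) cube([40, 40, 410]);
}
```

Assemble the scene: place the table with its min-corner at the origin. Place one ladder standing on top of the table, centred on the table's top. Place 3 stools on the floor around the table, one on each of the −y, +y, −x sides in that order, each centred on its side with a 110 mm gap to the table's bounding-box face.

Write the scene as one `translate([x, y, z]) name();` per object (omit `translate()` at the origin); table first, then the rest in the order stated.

table();
translate([133, 235, 769]) ladder();
translate([196, -397, 0]) stool();
translate([196, 641, 0]) stool();
translate([-433, 122, 0]) stool();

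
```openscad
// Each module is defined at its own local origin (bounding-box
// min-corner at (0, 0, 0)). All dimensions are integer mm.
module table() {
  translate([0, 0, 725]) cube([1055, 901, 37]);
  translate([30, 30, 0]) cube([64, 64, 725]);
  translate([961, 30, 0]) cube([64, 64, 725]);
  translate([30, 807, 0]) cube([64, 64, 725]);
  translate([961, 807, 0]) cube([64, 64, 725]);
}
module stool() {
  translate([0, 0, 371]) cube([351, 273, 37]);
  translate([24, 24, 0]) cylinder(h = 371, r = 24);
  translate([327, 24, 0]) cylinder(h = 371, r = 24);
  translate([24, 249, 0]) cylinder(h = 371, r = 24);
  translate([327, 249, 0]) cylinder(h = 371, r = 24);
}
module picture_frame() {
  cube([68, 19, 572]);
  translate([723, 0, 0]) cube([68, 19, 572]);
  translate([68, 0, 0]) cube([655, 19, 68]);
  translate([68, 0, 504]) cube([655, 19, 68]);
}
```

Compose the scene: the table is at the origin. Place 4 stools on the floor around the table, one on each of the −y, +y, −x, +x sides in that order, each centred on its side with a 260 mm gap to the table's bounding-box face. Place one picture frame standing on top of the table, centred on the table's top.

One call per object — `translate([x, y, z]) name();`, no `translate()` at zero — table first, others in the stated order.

table();
translate([352, -533, 0]) stool();
translate([352, 1161, 0]) stool();
translate([-611, 314, 0]) stool();
translate([1315, 314, 0]) stool();
translate([132, 441, 762]) picture_frame();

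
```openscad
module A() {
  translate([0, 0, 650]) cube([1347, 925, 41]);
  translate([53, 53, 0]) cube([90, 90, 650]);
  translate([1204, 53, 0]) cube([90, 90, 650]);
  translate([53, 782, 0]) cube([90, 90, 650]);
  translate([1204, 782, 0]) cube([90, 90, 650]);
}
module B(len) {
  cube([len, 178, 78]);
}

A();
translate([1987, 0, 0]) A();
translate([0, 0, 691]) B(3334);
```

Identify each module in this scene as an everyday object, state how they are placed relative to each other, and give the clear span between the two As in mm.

Second table starts at x = 1987; first ends at x = 1347; clear span = 1987 − 1347 = 640 mm.

A is a table. B is a beam. A beam spans the tops of two tables. The clear span between the two tables is 640 mm.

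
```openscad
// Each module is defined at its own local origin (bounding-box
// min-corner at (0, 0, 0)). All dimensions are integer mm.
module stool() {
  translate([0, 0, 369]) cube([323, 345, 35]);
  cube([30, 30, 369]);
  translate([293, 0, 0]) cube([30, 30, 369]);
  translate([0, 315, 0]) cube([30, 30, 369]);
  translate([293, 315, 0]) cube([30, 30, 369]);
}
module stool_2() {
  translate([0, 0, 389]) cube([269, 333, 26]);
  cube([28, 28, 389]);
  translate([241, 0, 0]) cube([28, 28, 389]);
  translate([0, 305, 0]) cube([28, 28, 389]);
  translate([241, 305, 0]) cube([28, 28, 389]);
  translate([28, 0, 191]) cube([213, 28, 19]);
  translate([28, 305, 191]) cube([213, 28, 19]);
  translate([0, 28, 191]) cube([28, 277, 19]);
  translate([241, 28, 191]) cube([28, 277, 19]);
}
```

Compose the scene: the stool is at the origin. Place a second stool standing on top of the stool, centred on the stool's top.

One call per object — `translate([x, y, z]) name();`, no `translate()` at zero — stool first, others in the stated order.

stool();
translate([27, 6, 404]) stool_2();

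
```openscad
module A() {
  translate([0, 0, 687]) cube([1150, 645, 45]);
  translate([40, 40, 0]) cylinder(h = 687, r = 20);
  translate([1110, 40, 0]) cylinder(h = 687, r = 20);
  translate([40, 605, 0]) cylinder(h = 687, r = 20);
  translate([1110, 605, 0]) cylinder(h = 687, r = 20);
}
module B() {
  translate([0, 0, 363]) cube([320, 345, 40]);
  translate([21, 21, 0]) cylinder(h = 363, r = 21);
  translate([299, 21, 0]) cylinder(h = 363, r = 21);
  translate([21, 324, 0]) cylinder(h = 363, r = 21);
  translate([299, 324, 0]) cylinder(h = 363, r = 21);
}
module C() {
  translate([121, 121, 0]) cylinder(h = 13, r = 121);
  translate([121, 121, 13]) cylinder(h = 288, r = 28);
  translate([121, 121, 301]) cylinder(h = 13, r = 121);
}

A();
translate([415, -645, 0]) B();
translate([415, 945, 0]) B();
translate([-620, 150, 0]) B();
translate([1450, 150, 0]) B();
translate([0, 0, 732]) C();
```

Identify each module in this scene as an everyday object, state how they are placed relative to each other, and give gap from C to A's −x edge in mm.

The spool's min-x is at 0; the table's min-x is 0; gap = 0 mm.

A is a table. B is a stool. C is a spool. Four stools sit around the table at the −y, +y, −x, +x sides. The spool is on top of the table. The gap from the spool to the table's −x edge is 0 mm.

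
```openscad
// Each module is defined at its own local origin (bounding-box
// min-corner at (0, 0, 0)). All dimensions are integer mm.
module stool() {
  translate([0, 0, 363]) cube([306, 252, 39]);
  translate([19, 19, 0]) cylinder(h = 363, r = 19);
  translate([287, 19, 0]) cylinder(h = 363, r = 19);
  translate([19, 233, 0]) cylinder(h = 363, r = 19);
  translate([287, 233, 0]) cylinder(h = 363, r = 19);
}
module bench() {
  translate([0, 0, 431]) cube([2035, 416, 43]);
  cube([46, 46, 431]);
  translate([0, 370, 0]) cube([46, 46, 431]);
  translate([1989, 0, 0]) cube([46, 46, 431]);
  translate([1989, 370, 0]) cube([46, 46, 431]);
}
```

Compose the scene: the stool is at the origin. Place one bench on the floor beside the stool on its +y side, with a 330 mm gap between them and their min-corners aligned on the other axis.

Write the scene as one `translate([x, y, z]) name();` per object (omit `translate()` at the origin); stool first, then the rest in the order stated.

stool();
translate([0, 582, 0]) bench();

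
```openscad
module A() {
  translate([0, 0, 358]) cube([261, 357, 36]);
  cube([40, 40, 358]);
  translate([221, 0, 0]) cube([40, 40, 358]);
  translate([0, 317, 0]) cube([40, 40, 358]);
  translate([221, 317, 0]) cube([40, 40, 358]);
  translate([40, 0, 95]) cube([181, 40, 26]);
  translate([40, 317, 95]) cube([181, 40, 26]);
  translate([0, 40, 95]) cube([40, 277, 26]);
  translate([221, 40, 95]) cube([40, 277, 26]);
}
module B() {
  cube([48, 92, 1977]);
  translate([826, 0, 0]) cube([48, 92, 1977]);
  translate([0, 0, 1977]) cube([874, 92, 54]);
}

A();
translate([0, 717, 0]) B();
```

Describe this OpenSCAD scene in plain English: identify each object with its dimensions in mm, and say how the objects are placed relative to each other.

A is a simple wooden stool: a rectangular seat 261 mm (x) by 357 mm (y), 36 mm thick, top face at z = 394 mm, on four square legs, each 40×40 mm in cross-section. The legs rest on z = 0, each flush with a corner of the seat. Four stretchers, 40 mm wide and 26 mm tall, connect adjacent legs with their undersides at z = 95 mm, each running between the inner faces of the legs it joins and aligned with the legs' outer faces on the other axis.

B is a door frame. The clear opening is 778 mm wide and 1977 mm high. Two 48 mm wide jambs, 92 mm deep, stand either side of the opening from the floor to the top of the opening. A 54 mm thick head sits across the top of both jambs, spanning the full outside width of the frame.

The door frame is on the floor beside the stool on its +y side.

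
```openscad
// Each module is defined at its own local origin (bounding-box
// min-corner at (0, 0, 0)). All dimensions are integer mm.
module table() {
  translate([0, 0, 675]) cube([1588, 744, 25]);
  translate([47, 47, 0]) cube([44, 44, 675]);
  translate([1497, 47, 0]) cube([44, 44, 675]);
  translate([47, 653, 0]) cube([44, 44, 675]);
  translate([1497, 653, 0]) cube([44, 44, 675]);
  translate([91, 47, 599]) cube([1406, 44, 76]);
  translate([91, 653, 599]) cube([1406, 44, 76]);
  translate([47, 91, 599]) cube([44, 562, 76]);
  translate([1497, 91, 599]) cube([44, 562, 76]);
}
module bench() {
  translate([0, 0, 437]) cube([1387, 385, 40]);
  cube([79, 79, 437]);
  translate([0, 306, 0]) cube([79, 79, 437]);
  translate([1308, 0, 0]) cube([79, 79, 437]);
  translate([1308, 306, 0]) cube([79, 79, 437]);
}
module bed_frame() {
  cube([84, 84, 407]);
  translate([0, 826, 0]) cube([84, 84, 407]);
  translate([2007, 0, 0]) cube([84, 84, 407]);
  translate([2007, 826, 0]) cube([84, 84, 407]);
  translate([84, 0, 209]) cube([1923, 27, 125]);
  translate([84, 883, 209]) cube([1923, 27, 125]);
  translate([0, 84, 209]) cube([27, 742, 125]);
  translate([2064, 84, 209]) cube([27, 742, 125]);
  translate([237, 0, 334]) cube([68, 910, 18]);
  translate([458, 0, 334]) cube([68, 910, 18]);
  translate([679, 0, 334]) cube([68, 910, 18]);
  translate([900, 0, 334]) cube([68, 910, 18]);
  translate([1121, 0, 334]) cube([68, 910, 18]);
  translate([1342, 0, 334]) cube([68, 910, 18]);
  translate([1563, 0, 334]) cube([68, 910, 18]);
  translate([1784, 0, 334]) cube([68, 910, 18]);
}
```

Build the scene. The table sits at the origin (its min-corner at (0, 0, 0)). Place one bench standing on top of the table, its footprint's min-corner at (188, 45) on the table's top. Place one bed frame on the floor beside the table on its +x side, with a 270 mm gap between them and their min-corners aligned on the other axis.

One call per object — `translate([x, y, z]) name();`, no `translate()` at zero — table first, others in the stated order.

table();
translate([188, 45, 700]) bench();
translate([1858, 0, 0]) bed_frame();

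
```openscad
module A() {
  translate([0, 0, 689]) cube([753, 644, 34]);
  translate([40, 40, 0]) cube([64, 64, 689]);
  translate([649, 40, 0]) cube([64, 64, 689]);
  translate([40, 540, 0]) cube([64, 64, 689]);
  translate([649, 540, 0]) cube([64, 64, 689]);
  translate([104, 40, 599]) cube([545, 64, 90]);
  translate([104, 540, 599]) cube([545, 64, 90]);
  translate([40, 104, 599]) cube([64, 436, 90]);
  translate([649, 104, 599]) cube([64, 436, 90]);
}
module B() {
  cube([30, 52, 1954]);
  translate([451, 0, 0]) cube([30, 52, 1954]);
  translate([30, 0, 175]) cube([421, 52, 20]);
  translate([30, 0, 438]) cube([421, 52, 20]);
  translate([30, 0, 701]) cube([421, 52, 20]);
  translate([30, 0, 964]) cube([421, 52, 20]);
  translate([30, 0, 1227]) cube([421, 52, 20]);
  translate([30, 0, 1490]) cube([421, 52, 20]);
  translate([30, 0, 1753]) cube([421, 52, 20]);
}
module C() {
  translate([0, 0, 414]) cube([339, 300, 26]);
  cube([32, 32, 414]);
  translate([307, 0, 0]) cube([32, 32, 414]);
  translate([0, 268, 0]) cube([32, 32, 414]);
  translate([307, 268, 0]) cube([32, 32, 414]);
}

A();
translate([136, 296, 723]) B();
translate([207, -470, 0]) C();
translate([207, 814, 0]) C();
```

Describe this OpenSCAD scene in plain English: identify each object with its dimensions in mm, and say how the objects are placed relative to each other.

A is a table with a 753×644 mm rectangular top, 34 mm thick, top surface at z = 723 mm, supported by four 64×64 mm square legs, each inset 40 mm from the nearest pair of top edges, running from the floor. Four apron rails, 64 mm thick and 90 mm tall, run between adjacent legs with their top edges flush with the underside of the top and their outer faces flush with the legs' outer faces.

B is a straight ladder. Two 30×52 mm vertical rails, 1954 mm tall, stand 481 mm apart (outside-to-outside) with their front faces coplanar on the −y side. 7 rungs, each 52 mm deep and 20 mm tall, span between the inner faces of the rails, front faces flush with the rails. The lowest rung's underside is at z = 175 mm and rungs are spaced 263 mm apart (underside to underside).

C is a four-legged stool. The seat is a 339×300×26 mm slab whose top surface is at z = 440 mm; four square legs, each 32×32 mm in cross-section, run from the floor (z = 0) to the underside of the seat, each flush with a corner of the seat.

The ladder is on top of the table, centred. Two stools sit around the table at the −y, +y sides.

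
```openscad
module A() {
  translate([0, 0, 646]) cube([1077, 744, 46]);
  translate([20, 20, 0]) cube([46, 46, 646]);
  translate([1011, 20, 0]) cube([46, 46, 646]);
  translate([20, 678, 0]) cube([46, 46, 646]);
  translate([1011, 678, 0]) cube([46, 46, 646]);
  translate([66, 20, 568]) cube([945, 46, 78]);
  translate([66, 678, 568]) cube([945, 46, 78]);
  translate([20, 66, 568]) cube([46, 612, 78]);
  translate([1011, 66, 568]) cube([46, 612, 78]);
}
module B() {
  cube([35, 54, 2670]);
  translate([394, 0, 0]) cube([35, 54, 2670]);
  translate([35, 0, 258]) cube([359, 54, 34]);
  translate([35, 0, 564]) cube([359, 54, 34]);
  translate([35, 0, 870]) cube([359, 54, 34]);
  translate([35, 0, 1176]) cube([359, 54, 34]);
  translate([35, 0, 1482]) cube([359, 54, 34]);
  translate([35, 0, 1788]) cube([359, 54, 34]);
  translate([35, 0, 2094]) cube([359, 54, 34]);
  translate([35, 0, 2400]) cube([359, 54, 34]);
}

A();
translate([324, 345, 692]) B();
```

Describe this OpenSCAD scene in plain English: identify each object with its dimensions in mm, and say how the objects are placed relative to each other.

A is a table with a 1077×744 mm rectangular top, 46 mm thick, top surface at z = 692 mm, supported by four 46×46 mm square legs, each inset 20 mm from the nearest pair of top edges, running from the floor. Four apron rails, 46 mm thick and 78 mm tall, run between adjacent legs with their top edges flush with the underside of the top and their outer faces flush with the legs' outer faces.

B is a wooden ladder with two side rails of 35×54 mm section and 2670 mm height, set 429 mm apart overall. Between them run 8 rectangular rungs (54 mm deep, 34 mm thick), front faces flush with the rails' −y face. The bottom of the first rung is 258 mm above the floor and each subsequent rung is 306 mm higher than the one below.

The ladder is on top of the table, centred.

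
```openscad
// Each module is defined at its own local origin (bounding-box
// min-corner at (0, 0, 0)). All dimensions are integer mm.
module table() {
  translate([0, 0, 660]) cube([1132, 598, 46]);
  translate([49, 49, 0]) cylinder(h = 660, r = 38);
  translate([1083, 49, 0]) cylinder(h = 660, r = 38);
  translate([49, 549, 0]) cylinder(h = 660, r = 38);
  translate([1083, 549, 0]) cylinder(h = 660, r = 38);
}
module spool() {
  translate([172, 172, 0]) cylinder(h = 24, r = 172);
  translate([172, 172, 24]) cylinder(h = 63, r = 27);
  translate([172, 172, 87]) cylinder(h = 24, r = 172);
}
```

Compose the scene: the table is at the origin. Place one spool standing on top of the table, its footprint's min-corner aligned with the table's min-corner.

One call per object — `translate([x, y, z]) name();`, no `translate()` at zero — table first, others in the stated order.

table();
translate([0, 0, 706]) spool();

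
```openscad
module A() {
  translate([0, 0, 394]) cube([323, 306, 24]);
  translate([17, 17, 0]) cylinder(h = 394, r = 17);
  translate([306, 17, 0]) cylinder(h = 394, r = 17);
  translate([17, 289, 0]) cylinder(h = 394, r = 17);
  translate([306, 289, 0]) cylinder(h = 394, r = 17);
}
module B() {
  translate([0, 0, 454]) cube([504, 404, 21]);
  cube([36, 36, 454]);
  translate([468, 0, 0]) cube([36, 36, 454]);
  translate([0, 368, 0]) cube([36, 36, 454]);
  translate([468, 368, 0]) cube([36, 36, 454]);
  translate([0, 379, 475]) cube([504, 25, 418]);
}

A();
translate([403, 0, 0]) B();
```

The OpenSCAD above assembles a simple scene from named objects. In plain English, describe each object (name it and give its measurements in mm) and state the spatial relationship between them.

A is a four-legged stool. The seat is a 323×306×24 mm slab whose top surface is at z = 418 mm; four round legs, each 34 mm in diameter, run from the floor (z = 0) to the underside of the seat, each leg's axis is inset half a diameter from the nearest pair of seat edges (so the leg's bounding box is flush with the corner).

B is a chair: 504×404 mm seat, 21 mm thick, top at z = 475 mm, on four 36 mm square corner legs flush with the seat edges. A 25 mm thick backrest slab spans the full seat width, extending 418 mm above the seat top, its back face flush with the seat's +y edge.

The chair is on the floor beside the stool on its +x side.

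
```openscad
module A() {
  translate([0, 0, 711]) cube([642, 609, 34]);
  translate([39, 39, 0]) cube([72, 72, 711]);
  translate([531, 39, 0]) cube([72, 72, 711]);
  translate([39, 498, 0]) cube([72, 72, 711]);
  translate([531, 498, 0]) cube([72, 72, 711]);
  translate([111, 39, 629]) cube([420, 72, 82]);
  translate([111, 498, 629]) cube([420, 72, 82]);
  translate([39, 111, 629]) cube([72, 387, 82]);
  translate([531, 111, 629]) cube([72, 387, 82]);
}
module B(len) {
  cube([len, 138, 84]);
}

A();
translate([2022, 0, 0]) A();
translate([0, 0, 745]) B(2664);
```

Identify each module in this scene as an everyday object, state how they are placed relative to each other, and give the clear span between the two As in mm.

Second table starts at x = 2022; first ends at x = 642; clear span = 2022 − 642 = 1380 mm.

A is a table. B is a beam. A beam spans the tops of two tables. The clear span between the two tables is 1380 mm.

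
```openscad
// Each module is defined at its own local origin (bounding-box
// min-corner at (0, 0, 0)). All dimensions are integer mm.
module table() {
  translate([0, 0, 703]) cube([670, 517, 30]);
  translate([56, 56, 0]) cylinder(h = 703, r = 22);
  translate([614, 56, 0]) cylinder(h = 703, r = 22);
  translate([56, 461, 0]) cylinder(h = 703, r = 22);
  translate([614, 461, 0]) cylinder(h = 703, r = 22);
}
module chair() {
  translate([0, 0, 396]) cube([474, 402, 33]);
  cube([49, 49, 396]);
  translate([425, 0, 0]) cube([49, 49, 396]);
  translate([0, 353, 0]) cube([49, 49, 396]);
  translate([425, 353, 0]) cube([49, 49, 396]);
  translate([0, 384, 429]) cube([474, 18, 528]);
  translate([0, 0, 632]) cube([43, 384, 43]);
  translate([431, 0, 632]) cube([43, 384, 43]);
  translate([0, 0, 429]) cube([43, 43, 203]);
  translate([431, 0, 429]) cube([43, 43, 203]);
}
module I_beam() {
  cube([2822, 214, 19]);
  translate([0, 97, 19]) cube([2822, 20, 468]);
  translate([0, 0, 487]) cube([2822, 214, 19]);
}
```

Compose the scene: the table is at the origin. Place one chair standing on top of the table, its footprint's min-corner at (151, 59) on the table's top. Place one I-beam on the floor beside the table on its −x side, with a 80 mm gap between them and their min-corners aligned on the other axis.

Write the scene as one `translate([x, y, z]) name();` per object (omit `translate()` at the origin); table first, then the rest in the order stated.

table();
translate([151, 59, 733]) chair();
translate([-2902, 0, 0]) I_beam();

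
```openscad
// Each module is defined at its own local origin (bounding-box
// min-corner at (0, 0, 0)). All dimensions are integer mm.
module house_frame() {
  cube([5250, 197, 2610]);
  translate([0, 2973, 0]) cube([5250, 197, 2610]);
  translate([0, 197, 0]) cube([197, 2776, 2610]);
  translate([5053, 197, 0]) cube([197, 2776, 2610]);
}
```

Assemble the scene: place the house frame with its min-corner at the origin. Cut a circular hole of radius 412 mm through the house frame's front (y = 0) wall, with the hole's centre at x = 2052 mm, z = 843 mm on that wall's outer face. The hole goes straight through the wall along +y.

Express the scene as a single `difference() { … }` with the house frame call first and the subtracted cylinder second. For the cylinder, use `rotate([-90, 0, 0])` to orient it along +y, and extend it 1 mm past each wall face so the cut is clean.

difference() {
  house_frame();
  translate([2052, -1, 843]) rotate([-90, 0, 0]) cylinder(h = 199, r = 412);
}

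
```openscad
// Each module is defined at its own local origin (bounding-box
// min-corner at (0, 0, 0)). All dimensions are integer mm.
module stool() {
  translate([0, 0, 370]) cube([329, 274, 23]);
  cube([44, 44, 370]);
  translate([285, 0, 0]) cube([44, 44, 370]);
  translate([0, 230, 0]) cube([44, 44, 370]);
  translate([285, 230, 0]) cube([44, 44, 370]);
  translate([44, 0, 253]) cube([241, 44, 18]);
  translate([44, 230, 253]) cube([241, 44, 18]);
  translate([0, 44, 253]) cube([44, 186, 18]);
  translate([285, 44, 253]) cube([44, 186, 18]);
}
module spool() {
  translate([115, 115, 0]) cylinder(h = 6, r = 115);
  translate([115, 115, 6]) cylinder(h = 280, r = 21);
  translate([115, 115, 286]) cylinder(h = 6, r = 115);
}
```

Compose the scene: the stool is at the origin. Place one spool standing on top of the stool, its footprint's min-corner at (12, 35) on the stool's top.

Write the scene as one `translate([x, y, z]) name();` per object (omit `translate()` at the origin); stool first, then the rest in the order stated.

stool();
translate([12, 35, 393]) spool();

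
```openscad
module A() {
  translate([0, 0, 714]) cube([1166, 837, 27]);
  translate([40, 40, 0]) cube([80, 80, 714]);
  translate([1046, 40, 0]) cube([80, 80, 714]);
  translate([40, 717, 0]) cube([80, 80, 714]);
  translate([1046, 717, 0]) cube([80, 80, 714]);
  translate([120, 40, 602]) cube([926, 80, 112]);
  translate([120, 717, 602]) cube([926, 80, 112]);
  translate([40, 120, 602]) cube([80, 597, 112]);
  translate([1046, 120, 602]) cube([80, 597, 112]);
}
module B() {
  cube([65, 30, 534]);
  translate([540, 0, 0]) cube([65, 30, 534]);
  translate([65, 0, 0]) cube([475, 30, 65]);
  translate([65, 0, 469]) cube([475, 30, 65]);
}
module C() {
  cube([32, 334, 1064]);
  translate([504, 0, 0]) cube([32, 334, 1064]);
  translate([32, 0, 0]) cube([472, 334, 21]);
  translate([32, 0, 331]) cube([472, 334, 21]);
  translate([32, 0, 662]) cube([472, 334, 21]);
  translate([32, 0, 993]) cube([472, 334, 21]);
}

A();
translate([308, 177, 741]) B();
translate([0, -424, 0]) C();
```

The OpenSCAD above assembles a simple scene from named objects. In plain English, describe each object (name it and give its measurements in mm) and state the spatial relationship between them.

A is a table with a 1166×837 mm rectangular top, 27 mm thick, top surface at z = 741 mm, supported by four 80×80 mm square legs, each inset 40 mm from the nearest pair of top edges, running from the floor. Four apron rails, 80 mm thick and 112 mm tall, run between adjacent legs with their top edges flush with the underside of the top and their outer faces flush with the legs' outer faces.

B is a picture frame with a 475×404 mm rectangular opening (x by z) and a uniform 65 mm border on every side. Frame depth is 30 mm along y. It is built from two vertical stiles running the full outside height and two horizontal rails spanning the gap between the stiles.

C is an open bookshelf. Two side panels, each 32 mm thick, 334 mm deep and 1064 mm tall, stand 536 mm apart (outside-to-outside). Between them sit 4 shelves, each 21 mm thick and 334 mm deep, spanning the full gap between the sides. The bottom shelf rests on the floor (its underside at z = 0) and the clear gap between one shelf's top and the next shelf's underside is 310 mm.

The picture frame is on top of the table. The bookshelf is on the floor beside the table on its −y side.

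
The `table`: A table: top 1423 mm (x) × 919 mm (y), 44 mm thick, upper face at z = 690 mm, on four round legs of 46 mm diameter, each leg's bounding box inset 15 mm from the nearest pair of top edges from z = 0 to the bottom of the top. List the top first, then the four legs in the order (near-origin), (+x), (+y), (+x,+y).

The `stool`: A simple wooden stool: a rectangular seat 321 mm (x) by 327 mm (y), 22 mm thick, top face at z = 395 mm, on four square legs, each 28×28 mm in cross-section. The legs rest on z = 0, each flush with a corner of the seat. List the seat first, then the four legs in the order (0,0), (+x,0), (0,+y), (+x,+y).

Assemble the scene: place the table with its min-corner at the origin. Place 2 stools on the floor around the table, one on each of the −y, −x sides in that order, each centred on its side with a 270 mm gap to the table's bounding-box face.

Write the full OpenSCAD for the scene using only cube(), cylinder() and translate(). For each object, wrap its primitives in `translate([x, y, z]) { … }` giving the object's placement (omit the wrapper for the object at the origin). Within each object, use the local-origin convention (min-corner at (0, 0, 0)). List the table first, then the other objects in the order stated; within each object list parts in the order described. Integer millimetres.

translate([0, 0, 646]) cube([1423, 919, 44]);
translate([38, 38, 0]) cylinder(h = 646, r = 23);
translate([1385, 38, 0]) cylinder(h = 646, r = 23);
translate([38, 881, 0]) cylinder(h = 646, r = 23);
translate([1385, 881, 0]) cylinder(h = 646, r = 23);
translate([551, -597, 0]) {
  translate([0, 0, 373]) cube([321, 327, 22]);
  cube([28, 28, 373]);
  translate([293, 0, 0]) cube([28, 28, 373]);
  translate([0, 299, 0]) cube([28, 28, 373]);
  translate([293, 299, 0]) cube([28, 28, 373]);
}
translate([-591, 296, 0]) {
  translate([0, 0, 373]) cube([321, 327, 22]);
  cube([28, 28, 373]);
  translate([293, 0, 0]) cube([28, 28, 373]);
  translate([0, 299, 0]) cube([28, 28, 373]);
  translate([293, 299, 0]) cube([28, 28, 373]);
}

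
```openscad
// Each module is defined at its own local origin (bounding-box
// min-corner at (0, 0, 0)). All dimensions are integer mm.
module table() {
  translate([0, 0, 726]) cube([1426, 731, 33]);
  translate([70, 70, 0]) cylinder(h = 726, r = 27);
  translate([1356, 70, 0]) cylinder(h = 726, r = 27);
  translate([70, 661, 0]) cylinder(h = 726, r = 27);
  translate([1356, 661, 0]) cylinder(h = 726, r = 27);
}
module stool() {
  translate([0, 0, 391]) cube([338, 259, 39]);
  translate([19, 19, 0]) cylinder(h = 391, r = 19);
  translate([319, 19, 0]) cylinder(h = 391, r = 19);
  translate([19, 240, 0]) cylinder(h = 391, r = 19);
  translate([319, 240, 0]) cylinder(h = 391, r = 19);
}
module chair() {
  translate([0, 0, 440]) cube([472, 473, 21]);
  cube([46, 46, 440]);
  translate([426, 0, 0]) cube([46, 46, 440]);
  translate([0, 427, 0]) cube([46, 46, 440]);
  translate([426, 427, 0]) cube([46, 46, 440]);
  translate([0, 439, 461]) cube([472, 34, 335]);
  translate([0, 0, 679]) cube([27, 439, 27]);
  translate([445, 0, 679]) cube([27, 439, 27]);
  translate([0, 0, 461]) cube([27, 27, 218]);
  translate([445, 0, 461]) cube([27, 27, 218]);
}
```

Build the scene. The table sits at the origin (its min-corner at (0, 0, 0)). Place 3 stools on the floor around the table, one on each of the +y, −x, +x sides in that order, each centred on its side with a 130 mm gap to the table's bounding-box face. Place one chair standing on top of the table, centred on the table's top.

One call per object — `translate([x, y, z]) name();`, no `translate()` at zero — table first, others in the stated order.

table();
translate([544, 861, 0]) stool();
translate([-468, 236, 0]) stool();
translate([1556, 236, 0]) stool();
translate([477, 129, 759]) chair();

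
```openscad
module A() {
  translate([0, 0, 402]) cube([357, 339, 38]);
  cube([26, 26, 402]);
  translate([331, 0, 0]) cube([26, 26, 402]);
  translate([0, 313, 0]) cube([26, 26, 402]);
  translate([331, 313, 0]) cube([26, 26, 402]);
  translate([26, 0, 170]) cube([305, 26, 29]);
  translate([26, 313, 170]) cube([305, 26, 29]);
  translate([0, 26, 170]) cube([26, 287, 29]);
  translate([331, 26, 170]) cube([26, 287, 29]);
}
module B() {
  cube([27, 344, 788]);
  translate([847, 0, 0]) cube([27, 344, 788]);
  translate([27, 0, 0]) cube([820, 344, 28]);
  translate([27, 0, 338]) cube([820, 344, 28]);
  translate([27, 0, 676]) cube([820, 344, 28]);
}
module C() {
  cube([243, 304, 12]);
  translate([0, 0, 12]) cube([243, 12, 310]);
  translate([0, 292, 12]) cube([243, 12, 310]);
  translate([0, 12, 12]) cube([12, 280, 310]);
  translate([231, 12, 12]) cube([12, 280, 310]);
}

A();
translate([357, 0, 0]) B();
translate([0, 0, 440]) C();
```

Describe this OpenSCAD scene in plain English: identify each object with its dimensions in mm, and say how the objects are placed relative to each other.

A is a four-legged stool. The seat is a 357×339×38 mm slab whose top surface is at z = 440 mm; four square legs, each 26×26 mm in cross-section, run from the floor (z = 0) to the underside of the seat, each flush with a corner of the seat. Four stretchers, 26 mm wide and 29 mm tall, connect adjacent legs with their undersides at z = 170 mm, each running between the inner faces of the legs it joins and aligned with the legs' outer faces on the other axis.

B is a bookshelf 874 mm wide overall, 344 mm deep and 788 mm tall. The two sides are 27 mm thick vertical panels. 3 horizontal shelves of 28 mm thickness span between the inner faces of the sides; the lowest shelf sits on the floor and shelves are stacked with a clear vertical gap of 310 mm between each pair.

C is an open storage box with external size 243×304×322 mm and wall thickness 12 mm (the base is also 12 mm thick). The base covers the whole footprint; the four walls stand on the base, with the y-facing walls full-width and the x-facing walls fitting between their inner faces.

The bookshelf is against the stool's +x side, with their −y faces flush. The open box is on top of the stool.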